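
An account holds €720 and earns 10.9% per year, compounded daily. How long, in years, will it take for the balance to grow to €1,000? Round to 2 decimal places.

We need (1 + 0.00029863)^(365t) = 1.3889, so 365t = ln 1.3889 / ln 1.000299 ≈ 1100.2008.
t ≈ 1100.2008/365 = 3.0142 years.

3.01 years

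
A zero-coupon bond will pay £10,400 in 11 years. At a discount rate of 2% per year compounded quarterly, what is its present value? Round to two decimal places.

Periodic rate = 2%/4 = 0.005; 44 periods.
P = 10,400/(1 + 0.005)^44 ≈ 10,400/1.2453938515 ≈ 8,350.7719.

£8,350.77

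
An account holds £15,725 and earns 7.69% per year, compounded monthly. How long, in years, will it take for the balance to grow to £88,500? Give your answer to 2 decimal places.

22.54 years

(1 + 0.00640833)^(12t) = 88,500/15,725 = 5.628.
12t·ln(1 + 0.00640833) = ln(5.628); 12t = 1.7278/0.00638789 ≈ 270.4730.
t ≈ 22.5394 years.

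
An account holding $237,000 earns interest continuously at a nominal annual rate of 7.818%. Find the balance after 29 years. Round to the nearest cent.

A = P·e^(rt) = 237,000·e^(0.07818·29) = 237,000·e^2.26722.
e^2.26722 ≈ 9.652529448314, so A ≈ 2,287,649.4793.

$2,287,649.48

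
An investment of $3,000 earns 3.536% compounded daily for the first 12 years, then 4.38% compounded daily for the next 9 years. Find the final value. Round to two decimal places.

$6,801.13

Phase 1: 3,000·(1 + 0.03536/365)^4380 ≈ 4,585.5577.
Phase 2: 4,585.5577·(1 + 0.00012)^3285 ≈ 6,801.1253.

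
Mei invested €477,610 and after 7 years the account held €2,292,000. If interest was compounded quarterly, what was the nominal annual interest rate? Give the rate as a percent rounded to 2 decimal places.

(1 + r/4)^28 = 2,292,000/477,610 = 4.79889.
1 + r/4 = 4.79889^(1/28) ≈ 1.057612, so r/4 ≈ 0.0576122.
r ≈ 4·0.0576122 = 23.04490%.

23.04%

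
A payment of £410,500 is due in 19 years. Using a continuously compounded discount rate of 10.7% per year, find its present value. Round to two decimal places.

P = A·e^(−rt) = 410,500·e^(−2.033).
e^(−2.033) ≈ 0.130942105004, so P ≈ 53,751.7341.

£53,751.73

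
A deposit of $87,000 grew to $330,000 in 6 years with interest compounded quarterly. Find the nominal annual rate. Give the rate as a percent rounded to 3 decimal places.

The 24-period growth factor is 330,000/87,000 = 3.7931.
r/4 = 3.7931^(1/24) − 1 ≈ 0.0571212, so r ≈ 4·0.0571212 = 22.84848%.

22.848%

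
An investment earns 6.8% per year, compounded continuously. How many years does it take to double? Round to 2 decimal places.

10.19 years

e^(0.068t) = 2, so 0.068t = ln 2 ≈ 0.69315.
t ≈ 0.69315/0.068 ≈ 10.1933.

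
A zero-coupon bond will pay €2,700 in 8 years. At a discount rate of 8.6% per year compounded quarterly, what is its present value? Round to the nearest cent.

Growth factor = (1 + 0.0215)^32 ≈ 1.975276382.
P = 2,700/1.975276382 ≈ 1,366.8973.

€1,366.90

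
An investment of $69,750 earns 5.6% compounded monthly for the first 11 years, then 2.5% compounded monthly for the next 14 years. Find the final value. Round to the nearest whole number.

$182,933

After 11 years at 5.6%: 69,750 × 1.84885609862 ≈ 128,957.7129.
Then 14 years at 2.5%: 128,957.7129 × 1.4185509917 ≈ 182,933.0915.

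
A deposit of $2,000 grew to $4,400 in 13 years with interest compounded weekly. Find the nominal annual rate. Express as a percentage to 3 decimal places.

6.069%

(1 + r/52)^676 = 4,400/2,000 = 2.2.
1 + r/52 = 2.2^(1/676) ≈ 1.001167, so r/52 ≈ 0.00116704.
r ≈ 52·0.00116704 = 6.06860%.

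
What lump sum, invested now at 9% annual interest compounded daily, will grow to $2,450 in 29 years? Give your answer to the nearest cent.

$180.22

Periodic rate = 9%/365 = 0.000246575; 10585 periods.
P = 2,450/(1 + 0.09/365)^10585 ≈ 2,450/13.59467636 ≈ 180.2176.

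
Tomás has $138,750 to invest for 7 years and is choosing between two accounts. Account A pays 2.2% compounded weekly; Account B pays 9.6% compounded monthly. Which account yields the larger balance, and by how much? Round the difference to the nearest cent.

Account B, by $109,122.46

A: (1 + 0.022/52)^364 ≈ 1.16645289743, so 138,750 × 1.16645289743 ≈ 161,845.3395.
B: (1 + 0.008)^84 ≈ 1.95292109773, so 138,750 × 1.95292109773 ≈ 270,967.8023.
Difference ≈ 109,122.4628 in favor of B.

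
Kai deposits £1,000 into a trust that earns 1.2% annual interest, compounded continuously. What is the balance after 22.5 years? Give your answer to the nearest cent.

£1,309.96

A = P·e^(rt) = 1,000·e^(0.012·22.5) = 1,000·e^0.27.
e^0.27 ≈ 1.309964451, so A ≈ 1,309.9645.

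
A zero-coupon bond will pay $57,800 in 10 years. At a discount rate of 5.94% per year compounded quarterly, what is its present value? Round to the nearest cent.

Growth factor = (1 + 0.01485)^40 ≈ 1.8033259914.
P = 57,800/1.8033259914 ≈ 32,051.8865.

$32,051.89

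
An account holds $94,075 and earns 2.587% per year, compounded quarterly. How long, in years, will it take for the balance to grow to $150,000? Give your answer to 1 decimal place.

We need (1 + 0.0064675)^(4t) = 1.5945, so 4t = ln 1.5945 / ln 1.006468 ≈ 72.3695.
t ≈ 72.3695/4 = 18.0924 years.

18.1 years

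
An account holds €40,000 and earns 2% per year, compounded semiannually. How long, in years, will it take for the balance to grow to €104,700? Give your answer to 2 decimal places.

We need (1 + 0.01)^(2t) = 2.6175, so 2t = ln 2.6175 / ln 1.01 ≈ 96.7023.
t ≈ 96.7023/2 = 48.3511 years.

48.35 years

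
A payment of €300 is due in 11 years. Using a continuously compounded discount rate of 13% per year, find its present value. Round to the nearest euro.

€72

P = A·e^(−rt) = 300·e^(−1.43).
e^(−1.43) ≈ 0.239308922, so P ≈ 71.7927.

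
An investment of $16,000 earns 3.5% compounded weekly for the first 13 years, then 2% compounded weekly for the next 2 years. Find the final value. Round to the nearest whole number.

After 13 years at 3.5%: 16,000 × 1.5759321582 ≈ 25,214.9145.
Then 2 years at 2%: 25,214.9145 × 1.04080277 ≈ 26,243.7529.

$26,244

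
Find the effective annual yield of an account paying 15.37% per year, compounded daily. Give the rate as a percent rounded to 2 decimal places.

EAR = (1 + 15.37%/365)^365 − 1 = (1 + 0.000421096)^365 − 1.
(1 + 0.000421096)^365 ≈ 1.166103, so EAR ≈ 16.61033%.

16.61%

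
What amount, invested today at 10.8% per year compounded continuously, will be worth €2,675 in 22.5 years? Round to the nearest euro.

€235

P = A·e^(−rt) = 2,675·e^(−2.43).
e^(−2.43) ≈ 0.08803683258, so P ≈ 235.4985.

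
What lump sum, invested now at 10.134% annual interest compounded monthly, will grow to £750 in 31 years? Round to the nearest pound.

Periodic rate = 10.134%/12 = 0.008445; 372 periods.
P = 750/(1 + 0.008445)^372 ≈ 750/22.8362471 ≈ 32.8425.

£33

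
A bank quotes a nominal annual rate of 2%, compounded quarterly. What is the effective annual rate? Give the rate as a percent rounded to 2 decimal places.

2.02%

One year is 4 periods at 0.005 each: (1 + 0.005)^4 ≈ 1.020151.
EAR = 1.020151 − 1 ≈ 2.01505%.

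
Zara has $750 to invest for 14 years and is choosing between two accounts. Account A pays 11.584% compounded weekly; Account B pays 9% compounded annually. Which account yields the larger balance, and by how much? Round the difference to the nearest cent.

Account A, by $1,283.36

Account A growth factor: (1 + 0.11584/52)^728 ≈ 5.052869436; balance ≈ 3,789.6521.
Account B growth factor: (1 + 0.09)^14 ≈ 3.341727027; balance ≈ 2,506.2953.
Account A is larger by 1,283.3568.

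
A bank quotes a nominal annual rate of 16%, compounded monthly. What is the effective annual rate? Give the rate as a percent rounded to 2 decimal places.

One year is 12 periods at 0.0133333 each: (1 + 0.0133333)^12 ≈ 1.172271.
EAR = 1.172271 − 1 ≈ 17.22708%.

17.23%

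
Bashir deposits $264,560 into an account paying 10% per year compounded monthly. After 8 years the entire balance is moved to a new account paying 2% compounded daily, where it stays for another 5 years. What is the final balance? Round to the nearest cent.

Phase 1: 264,560·(1 + 0.1/12)^96 ≈ 586,840.5449.
Phase 2: 586,840.5449·(1 + 0.02/365)^1825 ≈ 648,557.3270.

$648,557.33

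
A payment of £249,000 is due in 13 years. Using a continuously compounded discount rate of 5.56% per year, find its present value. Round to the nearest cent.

£120,862.42

P = A·e^(−rt) = 249,000·e^(−0.7228).
e^(−0.7228) ≈ 0.485391255933, so P ≈ 120,862.4227.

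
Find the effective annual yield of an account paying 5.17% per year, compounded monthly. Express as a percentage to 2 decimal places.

One year is 12 periods at 0.00430833 each: (1 + 0.00430833)^12 ≈ 1.052943.
EAR = 1.052943 − 1 ≈ 5.29428%.

5.29%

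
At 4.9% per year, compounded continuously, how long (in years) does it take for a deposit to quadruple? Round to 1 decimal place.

28.3 years

e^(0.049t) = 4, so 0.049t = ln 4 ≈ 1.3863.
t ≈ 1.3863/0.049 ≈ 28.2917.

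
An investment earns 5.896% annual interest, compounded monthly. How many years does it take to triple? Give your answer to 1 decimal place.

18.7 years

(1 + 0.00491333)^(12t) = 3.
12t = ln 3 / ln(1 + 0.00491333) ≈ 1.0986/0.0049013 ≈ 224.1470.
t ≈ 18.6789.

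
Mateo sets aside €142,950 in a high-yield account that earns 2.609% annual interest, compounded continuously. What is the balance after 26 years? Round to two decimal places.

A = P·e^(rt) = 142,950·e^(0.02609·26) = 142,950·e^0.67834.
e^0.67834 ≈ 1.9706038133, so A ≈ 281,697.8151.

€281,697.82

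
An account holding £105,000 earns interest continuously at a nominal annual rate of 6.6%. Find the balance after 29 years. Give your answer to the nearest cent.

£711,916.30

A = P·e^(rt) = 105,000·e^(0.066·29) = 105,000·e^1.914.
e^1.914 ≈ 6.78015525054, so A ≈ 711,916.3013.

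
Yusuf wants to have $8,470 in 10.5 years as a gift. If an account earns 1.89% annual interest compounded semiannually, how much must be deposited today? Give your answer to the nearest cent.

Growth factor = (1 + 0.00945)^21 ≈ 1.218375226.
P = 8,470/1.218375226 ≈ 6,951.8813.

$6,951.88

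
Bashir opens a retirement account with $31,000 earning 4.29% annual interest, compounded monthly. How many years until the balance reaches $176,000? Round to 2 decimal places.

40.55 years

(1 + 0.003575)^(12t) = 176,000/31,000 = 5.6774.
12t·ln(1 + 0.003575) = ln(5.6774); 12t = 1.7365/0.00356862 ≈ 486.6011.
t ≈ 40.5501 years.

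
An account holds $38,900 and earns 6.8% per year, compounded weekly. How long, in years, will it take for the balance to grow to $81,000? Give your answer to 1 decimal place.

10.8 years

We need (1 + 0.00130769)^(52t) = 2.0823, so 52t = ln 2.0823 / ln 1.001308 ≈ 561.2439.
t ≈ 561.2439/52 = 10.7932 years.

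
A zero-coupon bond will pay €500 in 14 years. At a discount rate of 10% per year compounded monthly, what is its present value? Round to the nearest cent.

Growth factor = (1 + 0.1/12)^168 ≈ 4.03174334.
P = 500/4.03174334 ≈ 124.0158.

€124.02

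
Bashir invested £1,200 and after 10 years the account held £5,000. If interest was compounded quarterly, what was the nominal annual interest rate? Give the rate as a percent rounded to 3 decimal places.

(1 + r/4)^40 = 5,000/1,200 = 4.16667.
1 + r/4 = 4.16667^(1/40) ≈ 1.036322, so r/4 ≈ 0.036322.
r ≈ 4·0.036322 = 14.52880%.

14.529%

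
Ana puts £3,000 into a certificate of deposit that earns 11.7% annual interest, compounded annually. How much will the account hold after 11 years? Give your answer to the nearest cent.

Growth factor = (1 + 0.117)^11 ≈ 3.3774187049.
A ≈ 3,000 × 3.3774187049 ≈ 10,132.2561.

£10,132.26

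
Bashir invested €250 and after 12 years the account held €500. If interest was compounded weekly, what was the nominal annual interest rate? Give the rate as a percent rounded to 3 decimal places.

(1 + r/52)^624 = 500/250 = 2.
1 + r/52 = 2^(1/624) ≈ 1.001111, so r/52 ≈ 0.00111143.
r ≈ 52·0.00111143 = 5.77944%.

5.779%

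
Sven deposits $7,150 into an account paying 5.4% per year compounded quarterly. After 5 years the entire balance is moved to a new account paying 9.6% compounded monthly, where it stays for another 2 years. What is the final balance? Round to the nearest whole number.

After 5 years at 5.4%: 7,150 × 1.3076004476 ≈ 9,349.3432.
Then 2 years at 9.6%: 9,349.3432 × 1.2107452409 ≈ 11,319.6728.

$11,320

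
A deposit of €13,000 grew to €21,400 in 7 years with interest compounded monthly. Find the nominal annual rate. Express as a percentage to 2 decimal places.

The 84-period growth factor is 21,400/13,000 = 1.64615.
r/12 = 1.64615^(1/84) − 1 ≈ 0.00595147, so r ≈ 12·0.00595147 = 7.14176%.

7.14%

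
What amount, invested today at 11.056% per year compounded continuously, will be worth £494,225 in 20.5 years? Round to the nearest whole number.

£51,240

P = A·e^(−rt) = 494,225·e^(−2.26648).
e^(−2.26648) ≈ 0.103676479748, so P ≈ 51,239.5082.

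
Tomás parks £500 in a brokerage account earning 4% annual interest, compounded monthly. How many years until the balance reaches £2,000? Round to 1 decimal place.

We need (1 + 0.00333333)^(12t) = 4, so 12t = ln 4 / ln 1.003333 ≈ 416.5811.
t ≈ 416.5811/12 = 34.7151 years.

34.7 years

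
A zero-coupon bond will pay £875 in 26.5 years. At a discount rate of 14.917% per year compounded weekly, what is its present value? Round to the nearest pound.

£17

Periodic rate = 14.917%/52 = 0.00286865; 1378 periods.
P = 875/(1 + 0.14917/52)^1378 ≈ 875/51.7977089 ≈ 16.8926.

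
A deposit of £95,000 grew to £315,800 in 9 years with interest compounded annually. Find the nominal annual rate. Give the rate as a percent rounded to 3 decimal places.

14.279%

(1 + r)^9 = 315,800/95,000 = 3.32421.
1 + r = 3.32421^(1/9) ≈ 1.142787, so r ≈ 0.142787.
r ≈ 14.27873%.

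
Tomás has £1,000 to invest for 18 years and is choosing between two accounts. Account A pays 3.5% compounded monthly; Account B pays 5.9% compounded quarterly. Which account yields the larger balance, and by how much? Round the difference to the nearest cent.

Account B, by £993.91

Account A growth factor: (1 + 0.035/12)^216 ≈ 1.875889661; balance ≈ 1,875.8897.
Account B growth factor: (1 + 0.01475)^72 ≈ 2.869804546; balance ≈ 2,869.8045.
Account B is larger by 993.9149.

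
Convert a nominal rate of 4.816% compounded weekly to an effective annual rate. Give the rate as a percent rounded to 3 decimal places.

EAR = (1 + 4.816%/52)^52 − 1 = (1 + 0.000926154)^52 − 1.
(1 + 0.000926154)^52 ≈ 1.049315, so EAR ≈ 4.93151%.

4.932%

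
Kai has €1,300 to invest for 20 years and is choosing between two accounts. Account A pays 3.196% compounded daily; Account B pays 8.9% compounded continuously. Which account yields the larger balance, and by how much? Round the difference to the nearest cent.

Account B, by €5,245.43

Account A growth factor: (1 + 0.03196/365)^7300 ≈ 1.894911275; balance ≈ 2,463.3847.
Account B growth factor: e^(0.089·20) = e^1.78 ≈ 5.929856419; balance ≈ 7,708.8133.
Account B is larger by 5,245.4287.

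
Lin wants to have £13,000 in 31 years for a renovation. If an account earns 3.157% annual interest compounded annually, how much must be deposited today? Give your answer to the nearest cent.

£4,960.02

Growth factor = (1 + 0.03157)^31 ≈ 2.6209564816.
P = 13,000/2.6209564816 ≈ 4,960.0213.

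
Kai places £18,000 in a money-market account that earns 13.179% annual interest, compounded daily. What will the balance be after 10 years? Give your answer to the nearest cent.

£67,224.24

Growth factor = (1 + 0.13179/365)^3650 ≈ 3.7346799712.
A ≈ 18,000 × 3.7346799712 ≈ 67,224.2395.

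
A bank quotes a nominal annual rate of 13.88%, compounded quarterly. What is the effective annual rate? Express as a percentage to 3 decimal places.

14.619%

EAR = (1 + 13.88%/4)^4 − 1 = (1 + 0.0347)^4 − 1.
(1 + 0.0347)^4 ≈ 1.146193, so EAR ≈ 14.61931%.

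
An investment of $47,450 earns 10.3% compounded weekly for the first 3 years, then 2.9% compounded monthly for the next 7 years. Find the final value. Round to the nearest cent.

Phase 1: 47,450·(1 + 0.103/52)^156 ≈ 64,610.1100.
Phase 2: 64,610.1100·(1 + 0.029/12)^84 ≈ 79,132.6852.

$79,132.69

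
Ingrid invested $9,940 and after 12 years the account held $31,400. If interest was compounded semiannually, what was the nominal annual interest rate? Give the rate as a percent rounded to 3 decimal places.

9.819%

The 24-period growth factor is 31,400/9,940 = 3.15895.
r/2 = 3.15895^(1/24) − 1 ≈ 0.0490938, so r ≈ 2·0.0490938 = 9.81875%.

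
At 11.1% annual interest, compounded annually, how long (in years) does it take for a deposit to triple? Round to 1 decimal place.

(1 + 0.111)^t = 3.
t = ln 3 / ln(1 + 0.111) ≈ 1.0986/0.105261 ≈ 10.4371.

10.4 years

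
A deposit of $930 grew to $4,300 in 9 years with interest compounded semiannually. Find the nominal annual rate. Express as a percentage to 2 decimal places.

(1 + r/2)^18 = 4,300/930 = 4.62366.
1 + r/2 = 4.62366^(1/18) ≈ 1.088789, so r/2 ≈ 0.0887888.
r ≈ 2·0.0887888 = 17.75776%.

17.76%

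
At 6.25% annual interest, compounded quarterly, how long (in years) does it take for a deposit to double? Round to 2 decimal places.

11.18 years

(1 + 0.015625)^(4t) = 2.
4t = ln 2 / ln(1 + 0.015625) ≈ 0.69315/0.0155042 ≈ 44.7071.
t ≈ 11.1768.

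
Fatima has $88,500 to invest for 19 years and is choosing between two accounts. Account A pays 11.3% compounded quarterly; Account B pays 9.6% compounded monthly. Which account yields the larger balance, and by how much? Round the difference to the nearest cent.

Account A, by $190,835.13

A: (1 + 0.02825)^76 ≈ 8.30811657655, so 88,500 × 8.30811657655 ≈ 735,268.3170.
B: (1 + 0.008)^228 ≈ 6.15178743859, so 88,500 × 6.15178743859 ≈ 544,433.1883.
Difference ≈ 190,835.1287 in favor of A.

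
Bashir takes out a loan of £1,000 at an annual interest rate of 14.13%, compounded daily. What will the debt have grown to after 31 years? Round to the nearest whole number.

£79,794

Growth factor = (1 + 0.1413/365)^11315 ≈ 79.794322929.
A ≈ 1,000 × 79.794322929 ≈ 79,794.3229.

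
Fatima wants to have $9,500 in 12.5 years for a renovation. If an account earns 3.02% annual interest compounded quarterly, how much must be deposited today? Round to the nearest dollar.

$6,522

Periodic rate = 3.02%/4 = 0.00755; 50 periods.
P = 9,500/(1 + 0.00755)^50 ≈ 9,500/1.456566669 ≈ 6,522.1869.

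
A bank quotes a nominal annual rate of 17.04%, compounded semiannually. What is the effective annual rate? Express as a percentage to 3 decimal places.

EAR = (1 + 17.04%/2)^2 − 1 = (1 + 0.0852)^2 − 1.
(1 + 0.0852)^2 ≈ 1.177659, so EAR ≈ 17.76590%.

17.766%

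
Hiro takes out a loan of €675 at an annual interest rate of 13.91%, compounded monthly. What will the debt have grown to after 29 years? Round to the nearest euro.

Growth factor = (1 + 0.1391/12)^348 ≈ 55.185448566.
A ≈ 675 × 55.185448566 ≈ 37,250.1778.

€37,250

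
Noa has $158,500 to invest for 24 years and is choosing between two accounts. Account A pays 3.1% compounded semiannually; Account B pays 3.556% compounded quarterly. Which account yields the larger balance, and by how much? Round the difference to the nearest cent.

Account B, by $39,072.07

Account A growth factor: (1 + 0.0155)^48 ≈ 2.0923605907; balance ≈ 331,639.1536.
Account B growth factor: (1 + 0.00889)^96 ≈ 2.33887207377; balance ≈ 370,711.2237.
Account B is larger by 39,072.0701.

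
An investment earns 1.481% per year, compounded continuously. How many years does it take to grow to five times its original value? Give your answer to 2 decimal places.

e^(0.01481t) = 5, so 0.01481t = ln 5 ≈ 1.6094.
t ≈ 1.6094/0.01481 ≈ 108.6724.

108.67 years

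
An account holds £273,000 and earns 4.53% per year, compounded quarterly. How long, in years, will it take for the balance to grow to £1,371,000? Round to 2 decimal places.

35.83 years

We need (1 + 0.011325)^(4t) = 5.022, so 4t = ln 5.022 / ln 1.011325 ≈ 143.3064.
t ≈ 143.3064/4 = 35.8266 years.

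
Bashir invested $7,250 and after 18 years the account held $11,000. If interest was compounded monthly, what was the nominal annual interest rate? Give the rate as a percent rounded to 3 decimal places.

2.318%

The 216-period growth factor is 11,000/7,250 = 1.51724.
r/12 = 1.51724^(1/216) − 1 ≈ 0.00193193, so r ≈ 12·0.00193193 = 2.31831%.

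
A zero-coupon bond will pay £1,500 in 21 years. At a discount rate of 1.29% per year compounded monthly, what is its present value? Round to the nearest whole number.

£1,144

Growth factor = (1 + 0.001075)^252 ≈ 1.310953186.
P = 1,500/1.310953186 ≈ 1,144.2056.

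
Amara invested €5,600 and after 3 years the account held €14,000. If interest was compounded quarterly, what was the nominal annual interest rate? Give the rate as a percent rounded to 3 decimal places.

The 12-period growth factor is 14,000/5,600 = 2.5.
r/4 = 2.5^(1/12) − 1 ≈ 0.0793484, so r ≈ 4·0.0793484 = 31.73938%.

31.739%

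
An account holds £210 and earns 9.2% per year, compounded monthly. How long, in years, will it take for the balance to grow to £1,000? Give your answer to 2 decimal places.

17.03 years

(1 + 0.00766667)^(12t) = 1,000/210 = 4.7619.
12t·ln(1 + 0.00766667) = ln(4.7619); 12t = 1.5606/0.00763743 ≈ 204.3421.
t ≈ 17.0285 years.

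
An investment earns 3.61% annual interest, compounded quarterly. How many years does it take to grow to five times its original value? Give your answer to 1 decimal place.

44.8 years

(1 + 0.009025)^(4t) = 5.
4t = ln 5 / ln(1 + 0.009025) ≈ 1.6094/0.00898452 ≈ 179.1346.
t ≈ 44.7836.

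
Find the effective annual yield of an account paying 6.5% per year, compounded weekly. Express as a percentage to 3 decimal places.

EAR = (1 + 6.5%/52)^52 − 1 = (1 + 0.00125)^52 − 1.
(1 + 0.00125)^52 ≈ 1.067116, so EAR ≈ 6.71157%.

6.712%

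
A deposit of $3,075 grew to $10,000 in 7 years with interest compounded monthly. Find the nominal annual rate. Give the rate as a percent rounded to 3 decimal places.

16.966%

The 84-period growth factor is 10,000/3,075 = 3.25203.
r/12 = 3.25203^(1/84) − 1 ≈ 0.0141381, so r ≈ 12·0.0141381 = 16.96567%.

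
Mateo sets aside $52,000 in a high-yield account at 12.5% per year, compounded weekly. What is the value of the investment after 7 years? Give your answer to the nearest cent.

Periodic rate = 12.5%/52 = 0.00240385; periods = 52·7 = 364.
A = 52,000·(1 + 0.125/52)^364 ≈ 52,000·2.39635779602 ≈ 124,610.6054.

$124,610.61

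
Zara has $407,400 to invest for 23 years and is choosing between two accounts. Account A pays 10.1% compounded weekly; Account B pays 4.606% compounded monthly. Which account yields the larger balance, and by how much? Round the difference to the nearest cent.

Account A growth factor: (1 + 0.101/52)^1196 ≈ 10.18327762694; balance ≈ 4,148,667.3052.
Account B growth factor: (1 + 0.04606/12)^276 ≈ 2.878738164557; balance ≈ 1,172,797.9282.
Account A is larger by 2,975,869.3770.

Account A, by $2,975,869.38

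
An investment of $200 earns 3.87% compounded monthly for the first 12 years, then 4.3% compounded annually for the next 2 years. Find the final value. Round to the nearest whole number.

After 12 years at 3.87%: 200 × 1.58987081 ≈ 317.9742.
Then 2 years at 4.3%: 317.9742 × 1.087849 ≈ 345.9079.

$346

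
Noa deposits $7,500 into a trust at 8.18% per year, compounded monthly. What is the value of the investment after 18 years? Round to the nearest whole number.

Growth factor = (1 + 0.0818/12)^216 ≈ 4.3379602971.
A ≈ 7,500 × 4.3379602971 ≈ 32,534.7022.

$32,535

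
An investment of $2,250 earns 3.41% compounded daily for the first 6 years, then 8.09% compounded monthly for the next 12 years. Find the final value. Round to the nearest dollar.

Phase 1: 2,250·(1 + 0.0341/365)^2190 ≈ 2,760.8005.
Phase 2: 2,760.8005·(1 + 0.0809/12)^144 ≈ 7,264.9607.

$7,265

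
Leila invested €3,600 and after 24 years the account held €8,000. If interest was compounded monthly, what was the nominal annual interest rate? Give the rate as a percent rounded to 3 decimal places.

3.332%

(1 + r/12)^288 = 8,000/3,600 = 2.22222.
1 + r/12 = 2.22222^(1/288) ≈ 1.002776, so r/12 ≈ 0.00277644.
r ≈ 12·0.00277644 = 3.33173%.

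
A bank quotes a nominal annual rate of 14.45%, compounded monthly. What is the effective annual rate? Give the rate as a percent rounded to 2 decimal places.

EAR = (1 + 14.45%/12)^12 − 1 = (1 + 0.0120417)^12 − 1.
(1 + 0.0120417)^12 ≈ 1.154465, so EAR ≈ 15.44649%.

15.45%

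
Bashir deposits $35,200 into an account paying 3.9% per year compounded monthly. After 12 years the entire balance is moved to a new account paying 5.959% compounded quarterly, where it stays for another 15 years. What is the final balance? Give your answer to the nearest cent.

$136,393.56

After 12 years at 3.9%: 35,200 × 1.59558612264 ≈ 56,164.6315.
Then 15 years at 5.959%: 56,164.6315 × 2.42846004558 ≈ 136,393.5636.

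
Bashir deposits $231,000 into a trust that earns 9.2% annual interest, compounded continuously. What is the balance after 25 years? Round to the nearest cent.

A = P·e^(rt) = 231,000·e^(0.092·25) = 231,000·e^2.3.
e^2.3 ≈ 9.974182454815, so A ≈ 2,304,036.1471.

$2,304,036.15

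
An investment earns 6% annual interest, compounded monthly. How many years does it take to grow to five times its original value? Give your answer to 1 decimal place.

26.9 years

(1 + 0.005)^(12t) = 5.
12t = ln 5 / ln(1 + 0.005) ≈ 1.6094/0.00498754 ≈ 322.6916.
t ≈ 26.8910.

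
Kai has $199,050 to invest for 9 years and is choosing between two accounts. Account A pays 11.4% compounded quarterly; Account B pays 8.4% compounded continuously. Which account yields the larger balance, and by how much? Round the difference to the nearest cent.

Account A, by $123,490.40

A: (1 + 0.0285)^36 ≈ 2.75013907738, so 199,050 × 2.75013907738 ≈ 547,415.1834.
B: e^(0.084·9) = e^0.756 ≈ 2.12974019904, so 199,050 × 2.12974019904 ≈ 423,924.7866.
Difference ≈ 123,490.3967 in favor of A.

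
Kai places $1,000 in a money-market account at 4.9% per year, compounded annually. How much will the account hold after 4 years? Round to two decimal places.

$1,210.88

Annual rate = 4.9% = 0.049; years = 4.
A = 1,000·(1 + 0.049)^4 ≈ 1,000·1.210882361 ≈ 1,210.8824.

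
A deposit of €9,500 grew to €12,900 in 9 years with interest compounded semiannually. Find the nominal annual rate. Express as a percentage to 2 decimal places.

3.43%

The 18-period growth factor is 12,900/9,500 = 1.35789.
r/2 = 1.35789^(1/18) − 1 ≈ 0.0171417, so r ≈ 2·0.0171417 = 3.42834%.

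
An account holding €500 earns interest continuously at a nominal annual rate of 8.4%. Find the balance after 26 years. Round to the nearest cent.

€4,440.88

A = P·e^(rt) = 500·e^(0.084·26) = 500·e^2.184.
e^2.184 ≈ 8.881762349, so A ≈ 4,440.8812.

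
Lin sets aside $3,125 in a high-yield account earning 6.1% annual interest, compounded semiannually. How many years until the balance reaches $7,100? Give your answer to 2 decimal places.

(1 + 0.0305)^(2t) = 7,100/3,125 = 2.272.
2t·ln(1 + 0.0305) = ln(2.272); 2t = 0.82066/0.0300441 ≈ 27.3152.
t ≈ 13.6576 years.

13.66 years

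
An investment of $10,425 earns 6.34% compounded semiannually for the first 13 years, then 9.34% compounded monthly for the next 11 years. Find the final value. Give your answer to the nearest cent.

$65,302.82

After 13 years at 6.34%: 10,425 × 2.2510710051 ≈ 23,467.4152.
Then 11 years at 9.34%: 23,467.4152 × 2.782701805 ≈ 65,302.8187.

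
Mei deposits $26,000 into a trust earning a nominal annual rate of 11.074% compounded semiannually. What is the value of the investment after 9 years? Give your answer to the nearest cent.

Growth factor = (1 + 0.05537)^18 ≈ 2.6380644732.
A ≈ 26,000 × 2.6380644732 ≈ 68,589.6763.

$68,589.68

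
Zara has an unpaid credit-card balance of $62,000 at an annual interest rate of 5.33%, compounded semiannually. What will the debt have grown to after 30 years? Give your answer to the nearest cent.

$300,425.21

Growth factor = (1 + 0.02665)^60 ≈ 4.84556796331.
A ≈ 62,000 × 4.84556796331 ≈ 300,425.2137.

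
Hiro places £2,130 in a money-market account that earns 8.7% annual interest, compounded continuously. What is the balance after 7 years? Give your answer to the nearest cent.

£3,916.20

A = P·e^(rt) = 2,130·e^(0.087·7) = 2,130·e^0.609.
e^0.609 ≈ 1.838591887, so A ≈ 3,916.2007.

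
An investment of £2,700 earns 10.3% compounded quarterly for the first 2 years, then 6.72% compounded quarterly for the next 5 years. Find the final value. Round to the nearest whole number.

£4,617

After 2 years at 10.3%: 2,700 × 1.225553304 ≈ 3,308.9939.
Then 5 years at 6.72%: 3,308.9939 × 1.395438661 ≈ 4,617.4980.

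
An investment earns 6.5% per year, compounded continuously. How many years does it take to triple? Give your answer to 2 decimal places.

e^(0.065t) = 3, so 0.065t = ln 3 ≈ 1.0986.
t ≈ 1.0986/0.065 ≈ 16.9017.

16.90 years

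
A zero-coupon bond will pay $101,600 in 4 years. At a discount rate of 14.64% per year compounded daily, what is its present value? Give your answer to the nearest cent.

$56,574.65

Periodic rate = 14.64%/365 = 0.000401096; 1460 periods.
P = 101,600/(1 + 0.1464/365)^1460 ≈ 101,600/1.79585744032 ≈ 56,574.6466.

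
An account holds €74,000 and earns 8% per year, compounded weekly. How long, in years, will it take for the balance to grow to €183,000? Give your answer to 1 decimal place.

11.3 years

(1 + 0.00153846)^(52t) = 183,000/74,000 = 2.473.
52t·ln(1 + 0.00153846) = ln(2.473); 52t = 0.90542/0.00153728 ≈ 588.9763.
t ≈ 11.3265 years.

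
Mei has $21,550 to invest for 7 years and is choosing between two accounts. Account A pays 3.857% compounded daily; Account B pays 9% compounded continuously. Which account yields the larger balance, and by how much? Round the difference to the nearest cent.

Account B, by $12,233.46

A: (1 + 0.03857/365)^2555 ≈ 1.309932666, so 21,550 × 1.309932666 ≈ 28,229.0490.
B: e^(0.09·7) = e^0.63 ≈ 1.8776105793, so 21,550 × 1.8776105793 ≈ 40,462.5080.
Difference ≈ 12,233.4590 in favor of B.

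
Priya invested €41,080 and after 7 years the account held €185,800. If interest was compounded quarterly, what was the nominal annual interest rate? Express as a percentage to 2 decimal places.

22.15%

(1 + r/4)^28 = 185,800/41,080 = 4.52288.
1 + r/4 = 4.52288^(1/28) ≈ 1.055377, so r/4 ≈ 0.0553772.
r ≈ 4·0.0553772 = 22.15086%.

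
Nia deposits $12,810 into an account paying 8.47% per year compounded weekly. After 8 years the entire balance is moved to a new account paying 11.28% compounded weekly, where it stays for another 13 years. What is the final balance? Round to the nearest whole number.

After 8 years at 8.47%: 12,810 × 1.96806090428 ≈ 25,210.8602.
Then 13 years at 11.28%: 25,210.8602 × 4.32672894401 ≈ 109,080.5585.

$109,081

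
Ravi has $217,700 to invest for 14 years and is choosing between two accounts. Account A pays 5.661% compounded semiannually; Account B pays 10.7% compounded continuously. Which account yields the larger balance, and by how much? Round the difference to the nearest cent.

Account A growth factor: (1 + 0.028305)^28 ≈ 2.18481430309; balance ≈ 475,634.0738.
Account B growth factor: e^(0.107·14) = e^1.498 ≈ 4.4727346496; balance ≈ 973,714.3332.
Account B is larger by 498,080.2594.

Account B, by $498,080.26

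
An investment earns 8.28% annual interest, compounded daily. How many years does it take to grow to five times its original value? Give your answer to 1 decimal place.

19.4 years

(1 + 0.000226849)^(365t) = 5.
365t = ln 5 / ln(1 + 0.000226849) ≈ 1.6094/0.000226824 ≈ 7095.5491.
t ≈ 19.4399.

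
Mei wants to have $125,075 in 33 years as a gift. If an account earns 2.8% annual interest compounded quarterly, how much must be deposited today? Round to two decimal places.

$49,805.85

Growth factor = (1 + 0.007)^132 ≈ 2.51125094438.
P = 125,075/2.51125094438 ≈ 49,805.8548.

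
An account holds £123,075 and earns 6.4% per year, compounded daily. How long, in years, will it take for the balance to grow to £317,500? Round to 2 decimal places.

(1 + 0.000175342)^(365t) = 317,500/123,075 = 2.5797.
365t·ln(1 + 0.000175342) = ln(2.5797); 365t = 0.94768/0.000175327 ≈ 5405.2335.
t ≈ 14.8089 years.

14.81 years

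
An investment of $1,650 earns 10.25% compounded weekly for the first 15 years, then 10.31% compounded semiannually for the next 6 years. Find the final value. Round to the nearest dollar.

After 15 years at 10.25%: 1,650 × 4.6459072179 ≈ 7,665.7469.
Then 6 years at 10.31%: 7,665.7469 × 1.8279281989 ≈ 14,012.4349.

$14,012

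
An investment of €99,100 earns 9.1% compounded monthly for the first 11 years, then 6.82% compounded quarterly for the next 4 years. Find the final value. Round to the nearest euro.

After 11 years at 9.1%: 99,100 × 2.71074531575 ≈ 268,634.8608.
Then 4 years at 6.82%: 268,634.8608 × 1.31062022722 ≈ 352,078.2823.

€352,078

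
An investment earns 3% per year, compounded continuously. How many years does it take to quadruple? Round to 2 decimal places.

46.21 years

e^(0.03t) = 4, so 0.03t = ln 4 ≈ 1.3863.
t ≈ 1.3863/0.03 ≈ 46.2098.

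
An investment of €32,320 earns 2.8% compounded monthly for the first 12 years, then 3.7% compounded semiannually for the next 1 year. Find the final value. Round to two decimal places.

Phase 1: 32,320·(1 + 0.028/12)^144 ≈ 45,208.9394.
Phase 2: 45,208.9394·(1 + 0.0185)^2 ≈ 46,897.1430.

€46,897.14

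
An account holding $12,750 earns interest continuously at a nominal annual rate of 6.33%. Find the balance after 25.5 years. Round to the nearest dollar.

A = P·e^(rt) = 12,750·e^(0.0633·25.5) = 12,750·e^1.61415.
e^1.61415 ≈ 5.0236160345, so A ≈ 64,051.1044.

$64,051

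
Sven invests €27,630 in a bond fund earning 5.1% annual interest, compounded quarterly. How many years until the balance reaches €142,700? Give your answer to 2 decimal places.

32.40 years

We need (1 + 0.01275)^(4t) = 5.1647, so 4t = ln 5.1647 / ln 1.01275 ≈ 129.5911.
t ≈ 129.5911/4 = 32.3978 years.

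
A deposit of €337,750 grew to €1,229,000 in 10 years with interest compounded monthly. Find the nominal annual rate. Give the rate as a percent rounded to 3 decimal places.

The 120-period growth factor is 1,229,000/337,750 = 3.63879.
r/12 = 3.63879^(1/120) − 1 ≈ 0.0108219, so r ≈ 12·0.0108219 = 12.98627%.

12.986%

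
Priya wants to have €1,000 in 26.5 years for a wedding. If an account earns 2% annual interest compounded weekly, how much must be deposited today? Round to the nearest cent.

Growth factor = (1 + 0.02/52)^1378 ≈ 1.6987592.
P = 1,000/1.6987592 ≈ 588.6649.

€588.66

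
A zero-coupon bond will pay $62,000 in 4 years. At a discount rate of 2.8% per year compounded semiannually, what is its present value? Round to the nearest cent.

Growth factor = (1 + 0.014)^8 ≈ 1.1176443834.
P = 62,000/1.1176443834 ≈ 55,473.8170.

$55,473.82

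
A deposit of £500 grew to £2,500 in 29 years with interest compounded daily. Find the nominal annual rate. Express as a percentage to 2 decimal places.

5.55%

(1 + r/365)^10585 = 2,500/500 = 5.
1 + r/365 = 5^(1/10585) ≈ 1.000152, so r/365 ≈ 0.00015206.
r ≈ 365·0.00015206 = 5.55021%.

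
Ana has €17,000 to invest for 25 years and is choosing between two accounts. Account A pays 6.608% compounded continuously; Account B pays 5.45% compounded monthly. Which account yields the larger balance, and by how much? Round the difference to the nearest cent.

A: e^(0.06608·25) = e^1.652 ≈ 5.2174042077, so 17,000 × 5.2174042077 ≈ 88,695.8715.
B: (1 + 0.0545/12)^300 ≈ 3.8939159638, so 17,000 × 3.8939159638 ≈ 66,196.5714.
Difference ≈ 22,499.3001 in favor of A.

Account A, by €22,499.30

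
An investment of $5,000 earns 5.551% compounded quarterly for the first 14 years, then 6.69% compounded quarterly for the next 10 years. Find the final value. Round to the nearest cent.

Phase 1: 5,000·(1 + 0.0138775)^56 ≈ 10,818.2542.
Phase 2: 10,818.2542·(1 + 0.016725)^40 ≈ 21,003.7712.

$21,003.77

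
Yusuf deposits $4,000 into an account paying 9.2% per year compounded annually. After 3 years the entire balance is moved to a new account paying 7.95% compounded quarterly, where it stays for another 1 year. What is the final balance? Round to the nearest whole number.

After 3 years at 9.2%: 4,000 × 1.302170688 ≈ 5,208.6828.
Then 1 years at 7.95%: 5,208.6828 × 1.081901654 ≈ 5,635.2825.

$5,635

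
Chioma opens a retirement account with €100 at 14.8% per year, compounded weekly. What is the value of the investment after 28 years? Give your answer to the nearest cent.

€6,268.45

Periodic rate = 14.8%/52 = 0.00284615; periods = 52·28 = 1456.
A = 100·(1 + 0.148/52)^1456 ≈ 100·62.68448288 ≈ 6,268.4483.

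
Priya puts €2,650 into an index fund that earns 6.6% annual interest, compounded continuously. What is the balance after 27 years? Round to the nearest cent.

A = P·e^(rt) = 2,650·e^(0.066·27) = 2,650·e^1.782.
e^1.782 ≈ 5.9417279991, so A ≈ 15,745.5792.

€15,745.58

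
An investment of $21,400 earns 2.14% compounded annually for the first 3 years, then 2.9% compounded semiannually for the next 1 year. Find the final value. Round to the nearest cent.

$23,469.59

Phase 1: 21,400·(1 + 0.0214)^3 ≈ 22,803.4908.
Phase 2: 22,803.4908·(1 + 0.0145)^2 ≈ 23,469.5864.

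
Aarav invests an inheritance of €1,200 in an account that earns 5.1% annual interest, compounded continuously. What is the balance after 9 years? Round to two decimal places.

A = P·e^(rt) = 1,200·e^(0.051·9) = 1,200·e^0.459.
e^0.459 ≈ 1.582490703, so A ≈ 1,898.9888.

€1,898.99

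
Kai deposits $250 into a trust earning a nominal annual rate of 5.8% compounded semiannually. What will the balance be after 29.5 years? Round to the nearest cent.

Periodic rate = 5.8%/2 = 0.029; periods = 2·29.5 = 59.
A = 250·(1 + 0.029)^59 ≈ 250·5.401409588 ≈ 1,350.3524.

$1,350.35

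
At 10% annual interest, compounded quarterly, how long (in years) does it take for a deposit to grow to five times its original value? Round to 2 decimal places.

(1 + 0.025)^(4t) = 5.
4t = ln 5 / ln(1 + 0.025) ≈ 1.6094/0.0246926 ≈ 65.1789.
t ≈ 16.2947.

16.29 years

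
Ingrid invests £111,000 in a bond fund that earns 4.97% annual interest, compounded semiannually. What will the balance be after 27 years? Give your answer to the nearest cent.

Periodic rate = 4.97%/2 = 0.02485; periods = 2·27 = 54.
A = 111,000·(1 + 0.02485)^54 ≈ 111,000·3.76405962543 ≈ 417,810.6184.

£417,810.62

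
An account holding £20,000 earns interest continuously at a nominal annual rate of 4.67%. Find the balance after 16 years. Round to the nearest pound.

£42,222

A = P·e^(rt) = 20,000·e^(0.0467·16) = 20,000·e^0.7472.
e^0.7472 ≈ 2.1110807075, so A ≈ 42,221.6141.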